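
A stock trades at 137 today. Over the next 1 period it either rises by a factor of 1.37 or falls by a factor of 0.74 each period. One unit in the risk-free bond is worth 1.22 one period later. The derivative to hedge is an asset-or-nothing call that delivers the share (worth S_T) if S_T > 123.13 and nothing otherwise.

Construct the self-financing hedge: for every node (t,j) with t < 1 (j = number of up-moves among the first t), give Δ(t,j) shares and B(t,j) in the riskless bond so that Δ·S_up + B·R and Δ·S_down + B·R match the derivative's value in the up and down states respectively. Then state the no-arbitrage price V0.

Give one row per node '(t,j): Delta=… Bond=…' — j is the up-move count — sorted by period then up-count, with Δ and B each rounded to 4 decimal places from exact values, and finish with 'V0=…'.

Under the risk-neutral measure, an up-move has probability p* = (R−d)/(u−d) = 0.7619 and values discount at R = 1.22.
At expiry t=1: V(1,0)=0.0000, V(1,1)=187.6900
  t=0,j=0: stock 137.0000 → up 187.6900 (V=187.6900), down 101.3800 (V=0.0000). Price 117.2147; hedge Δ=2.1746, bond B=-180.7060.
Check: Δ(0,0)·S0 + B(0,0) = 117.2147 = V0.

(0,0): Delta=2.1746 Bond=-180.7060
V0=117.2147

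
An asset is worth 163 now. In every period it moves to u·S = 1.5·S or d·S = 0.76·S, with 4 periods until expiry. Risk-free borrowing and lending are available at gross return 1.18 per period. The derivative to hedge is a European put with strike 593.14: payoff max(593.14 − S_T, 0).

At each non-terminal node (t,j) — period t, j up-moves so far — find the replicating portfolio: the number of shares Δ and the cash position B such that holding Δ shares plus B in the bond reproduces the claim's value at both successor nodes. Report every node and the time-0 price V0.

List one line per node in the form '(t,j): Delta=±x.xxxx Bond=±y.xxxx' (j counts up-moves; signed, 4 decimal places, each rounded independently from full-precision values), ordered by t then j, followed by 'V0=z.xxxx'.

(0,0): Delta=-0.7859 Bond=283.4609
(1,0): Delta=-1.0000 Bond=361.0033
(1,1): Delta=-0.7033 Bond=314.2785
(2,0): Delta=-1.0000 Bond=425.9839
(2,1): Delta=-1.0000 Bond=425.9839
(2,2): Delta=-0.5887 Bond=328.8407
(3,0): Delta=-1.0000 Bond=502.6610
(3,1): Delta=-1.0000 Bond=502.6610
(3,2): Delta=-1.0000 Bond=502.6610
(3,3): Delta=-0.4300 Bond=300.6957
V0=155.3549

Since d<R<u, set p* = (R−d)/(u−d) = 0.5676; price each node as the discounted p*-expectation of its children.
Terminal payoffs: V(4,0)=538.7597, V(4,1)=485.8104, V(4,2)=381.3052, V(4,3)=175.0450, V(4,4)=0.0000
(3,0): S=71.5531. Δ = (V_up−V_dn)/(S_up−S_dn) = (485.8104−538.7597)/(107.3296−54.3803) = -1.0000. V = [p*·485.8104 + (1−p*)·538.7597]/1.18 = 431.1079. B = V − Δ·S = 502.6610.
(3,1): S=141.2232. Δ = (V_up−V_dn)/(S_up−S_dn) = (381.3052−485.8104)/(211.8348−107.3296) = -1.0000. V = [p*·381.3052 + (1−p*)·485.8104]/1.18 = 361.4378. B = V − Δ·S = 502.6610.
(3,2): S=278.7300. Δ = (V_up−V_dn)/(S_up−S_dn) = (175.0450−381.3052)/(418.0950−211.8348) = -1.0000. V = [p*·175.0450 + (1−p*)·381.3052]/1.18 = 223.9310. B = V − Δ·S = 502.6610.
(3,3): S=550.1250. Δ = (V_up−V_dn)/(S_up−S_dn) = (0.0000−175.0450)/(825.1875−418.0950) = -0.4300. V = [p*·0.0000 + (1−p*)·175.0450]/1.18 = 64.1484. B = V − Δ·S = 300.6957.
(2,0): S=94.1488. Δ = (V_up−V_dn)/(S_up−S_dn) = (361.4378−431.1079)/(141.2232−71.5531) = -1.0000. V = [p*·361.4378 + (1−p*)·431.1079]/1.18 = 331.8351. B = V − Δ·S = 425.9839.
(2,1): S=185.8200. Δ = (V_up−V_dn)/(S_up−S_dn) = (223.9310−361.4378)/(278.7300−141.2232) = -1.0000. V = [p*·223.9310 + (1−p*)·361.4378]/1.18 = 240.1639. B = V − Δ·S = 425.9839.
(2,2): S=366.7500. Δ = (V_up−V_dn)/(S_up−S_dn) = (64.1484−223.9310)/(550.1250−278.7300) = -0.5887. V = [p*·64.1484 + (1−p*)·223.9310]/1.18 = 112.9183. B = V − Δ·S = 328.8407.
(1,0): S=123.8800. Δ = (V_up−V_dn)/(S_up−S_dn) = (240.1639−331.8351)/(185.8200−94.1488) = -1.0000. V = [p*·240.1639 + (1−p*)·331.8351]/1.18 = 237.1233. B = V − Δ·S = 361.0033.
(1,1): S=244.5000. Δ = (V_up−V_dn)/(S_up−S_dn) = (112.9183−240.1639)/(366.7500−185.8200) = -0.7033. V = [p*·112.9183 + (1−p*)·240.1639]/1.18 = 142.3249. B = V − Δ·S = 314.2785.
(0,0): S=163.0000. Δ = (V_up−V_dn)/(S_up−S_dn) = (142.3249−237.1233)/(244.5000−123.8800) = -0.7859. V = [p*·142.3249 + (1−p*)·237.1233]/1.18 = 155.3549. B = V − Δ·S = 283.4609.
Root portfolio cost Δ·163+B reproduces V0=155.3549.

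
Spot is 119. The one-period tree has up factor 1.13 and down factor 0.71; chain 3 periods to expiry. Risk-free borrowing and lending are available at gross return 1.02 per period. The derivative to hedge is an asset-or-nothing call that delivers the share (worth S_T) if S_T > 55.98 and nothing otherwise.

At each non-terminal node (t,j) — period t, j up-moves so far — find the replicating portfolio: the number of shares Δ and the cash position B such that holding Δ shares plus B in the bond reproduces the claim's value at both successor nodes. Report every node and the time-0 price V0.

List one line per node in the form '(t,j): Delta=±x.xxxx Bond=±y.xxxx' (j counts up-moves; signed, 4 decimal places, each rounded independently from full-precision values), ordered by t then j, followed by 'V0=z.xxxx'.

(0,0): Delta=1.0562 Bond=-7.4069
(1,0): Delta=1.3082 Bond=-28.8466
(1,1): Delta=1.0000 Bond=0.0000
(2,0): Delta=2.6905 Bond=-112.3443
(2,1): Delta=1.0000 Bond=0.0000
(2,2): Delta=1.0000 Bond=0.0000
V0=118.2790

Under the risk-neutral measure, an up-move has probability p* = (R−d)/(u−d) = 0.7381 and values discount at R = 1.02.
Terminal values V(3,·): V(3,0)=0.0000, V(3,1)=67.7863, V(3,2)=107.8853, V(3,3)=171.7047
Node (2,0) S=59.9879: V=(p*·67.7863+(1−p*)·0.0000)/1.02=49.0517; Δ=(67.7863−0.0000)/(67.7863−42.5914)=2.6905; B=V−Δ·S=-112.3443
Node (2,1) S=95.4737: V=(p*·107.8853+(1−p*)·67.7863)/1.02=95.4737; Δ=(107.8853−67.7863)/(107.8853−67.7863)=1.0000; B=V−Δ·S=0.0000
Node (2,2) S=151.9511: V=(p*·171.7047+(1−p*)·107.8853)/1.02=151.9511; Δ=(171.7047−107.8853)/(171.7047−107.8853)=1.0000; B=V−Δ·S=0.0000
Node (1,0) S=84.4900: V=(p*·95.4737+(1−p*)·49.0517)/1.02=81.6819; Δ=(95.4737−49.0517)/(95.4737−59.9879)=1.3082; B=V−Δ·S=-28.8466
Node (1,1) S=134.4700: V=(p*·151.9511+(1−p*)·95.4737)/1.02=134.4700; Δ=(151.9511−95.4737)/(151.9511−95.4737)=1.0000; B=V−Δ·S=0.0000
Node (0,0) S=119.0000: V=(p*·134.4700+(1−p*)·81.6819)/1.02=118.2790; Δ=(134.4700−81.6819)/(134.4700−84.4900)=1.0562; B=V−Δ·S=-7.4069
Self-financing check: at every node Δ·S+B equals the discounted successor values.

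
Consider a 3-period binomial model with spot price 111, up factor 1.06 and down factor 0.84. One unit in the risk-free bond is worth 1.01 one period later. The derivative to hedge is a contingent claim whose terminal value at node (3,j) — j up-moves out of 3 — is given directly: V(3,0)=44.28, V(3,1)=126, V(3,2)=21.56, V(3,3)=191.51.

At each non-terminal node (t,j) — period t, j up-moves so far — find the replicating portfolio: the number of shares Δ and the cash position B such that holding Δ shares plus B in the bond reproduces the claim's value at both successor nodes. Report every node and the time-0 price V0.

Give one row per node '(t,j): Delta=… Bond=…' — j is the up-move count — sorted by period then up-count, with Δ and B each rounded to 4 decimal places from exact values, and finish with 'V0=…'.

(0,0): Delta=2.7705 Bond=-198.0961
(1,0): Delta=-2.9989 Bond=337.8633
(1,1): Delta=4.1152 Bond=-358.2949
(2,0): Delta=4.7427 Bond=-265.0909
(2,1): Delta=-4.8033 Bond=519.5752
(2,2): Delta=6.1939 Bond=-621.1287
V0=109.4317

Under the risk-neutral measure, an up-move has probability p* = (R−d)/(u−d) = 0.7727 and values discount at R = 1.01.
Terminal values V(3,·): V(3,0)=44.2800, V(3,1)=126.0000, V(3,2)=21.5600, V(3,3)=191.5100
  t=2,j=0: stock 78.3216 → up 83.0209 (V=126.0000), down 65.7901 (V=44.2800). Price 106.3636; hedge Δ=4.7427, bond B=-265.0909.
  t=2,j=1: stock 98.8344 → up 104.7645 (V=21.5600), down 83.0209 (V=126.0000). Price 44.8479; hedge Δ=-4.8033, bond B=519.5752.
  t=2,j=2: stock 124.7196 → up 132.2028 (V=191.5100), down 104.7645 (V=21.5600). Price 151.3713; hedge Δ=6.1939, bond B=-621.1287.
  t=1,j=0: stock 93.2400 → up 98.8344 (V=44.8479), down 78.3216 (V=106.3636). Price 58.2463; hedge Δ=-2.9989, bond B=337.8633.
  t=1,j=1: stock 117.6600 → up 124.7196 (V=151.3713), down 98.8344 (V=44.8479). Price 125.9024; hedge Δ=4.1152, bond B=-358.2949.
  t=0,j=0: stock 111.0000 → up 117.6600 (V=125.9024), down 93.2400 (V=58.2463). Price 109.4317; hedge Δ=2.7705, bond B=-198.0961.
Each (Δ,B) replicates both successor values, so the strategy is self-financing and V0 is arbitrage-free.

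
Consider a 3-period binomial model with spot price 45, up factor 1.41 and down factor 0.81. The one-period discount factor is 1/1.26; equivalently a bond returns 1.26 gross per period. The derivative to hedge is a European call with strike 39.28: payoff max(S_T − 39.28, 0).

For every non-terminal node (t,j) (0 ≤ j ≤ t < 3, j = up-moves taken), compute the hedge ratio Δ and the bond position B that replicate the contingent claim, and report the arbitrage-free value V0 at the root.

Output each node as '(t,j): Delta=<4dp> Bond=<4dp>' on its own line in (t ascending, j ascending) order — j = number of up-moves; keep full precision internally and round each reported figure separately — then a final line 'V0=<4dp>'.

(0,0): Delta=0.9776 Bond=-18.5081
(1,0): Delta=0.8606 Bond=-19.0558
(1,1): Delta=1.0000 Bond=-24.7417
(2,0): Delta=0.1326 Bond=-2.5174
(2,1): Delta=1.0000 Bond=-31.1746
(2,2): Delta=1.0000 Bond=-31.1746
V0=25.4837

Since d<R<u, set p* = (R−d)/(u−d) = 0.7500; price each node as the discounted p*-expectation of its children.
At expiry t=3: V(3,0)=0.0000, V(3,1)=2.3495, V(3,2)=33.1862, V(3,3)=86.8649
Node (2,0) S=29.5245: V=(p*·2.3495+(1−p*)·0.0000)/1.26=1.3985; Δ=(2.3495−0.0000)/(41.6295−23.9148)=0.1326; B=V−Δ·S=-2.5174
Node (2,1) S=51.3945: V=(p*·33.1862+(1−p*)·2.3495)/1.26=20.2199; Δ=(33.1862−2.3495)/(72.4662−41.6295)=1.0000; B=V−Δ·S=-31.1746
Node (2,2) S=89.4645: V=(p*·86.8649+(1−p*)·33.1862)/1.26=58.2899; Δ=(86.8649−33.1862)/(126.1449−72.4662)=1.0000; B=V−Δ·S=-31.1746
Node (1,0) S=36.4500: V=(p*·20.2199+(1−p*)·1.3985)/1.26=12.3131; Δ=(20.2199−1.3985)/(51.3945−29.5245)=0.8606; B=V−Δ·S=-19.0558
Node (1,1) S=63.4500: V=(p*·58.2899+(1−p*)·20.2199)/1.26=38.7083; Δ=(58.2899−20.2199)/(89.4645−51.3945)=1.0000; B=V−Δ·S=-24.7417
Node (0,0) S=45.0000: V=(p*·38.7083+(1−p*)·12.3131)/1.26=25.4837; Δ=(38.7083−12.3131)/(63.4500−36.4500)=0.9776; B=V−Δ·S=-18.5081
Self-financing check: at every node Δ·S+B equals the discounted successor values.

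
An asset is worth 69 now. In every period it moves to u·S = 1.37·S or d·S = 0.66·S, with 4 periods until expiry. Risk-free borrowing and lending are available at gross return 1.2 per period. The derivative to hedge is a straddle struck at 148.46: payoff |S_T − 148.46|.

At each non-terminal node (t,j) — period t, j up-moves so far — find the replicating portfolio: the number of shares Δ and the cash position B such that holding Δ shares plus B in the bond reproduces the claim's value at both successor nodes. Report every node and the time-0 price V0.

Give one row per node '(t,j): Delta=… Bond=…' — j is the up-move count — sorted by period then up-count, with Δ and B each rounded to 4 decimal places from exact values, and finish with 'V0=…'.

(0,0): Delta=-0.0166 Bond=34.2760
(1,0): Delta=-1.0000 Bond=85.9144
(1,1): Delta=0.1325 Bond=27.0327
(2,0): Delta=-1.0000 Bond=103.0972
(2,1): Delta=-1.0000 Bond=103.0972
(2,2): Delta=0.3043 Bond=10.1951
(3,0): Delta=-1.0000 Bond=123.7167
(3,1): Delta=-1.0000 Bond=123.7167
(3,2): Delta=-1.0000 Bond=123.7167
(3,3): Delta=0.5021 Bond=-22.8622
V0=33.1293

Under the risk-neutral measure, an up-move has probability p* = (R−d)/(u−d) = 0.7606 and values discount at R = 1.2.
Terminal values V(4,·): V(4,0)=135.3674, V(4,1)=121.2830, V(4,2)=92.0471, V(4,3)=31.3606, V(4,4)=94.6100
Node (3,0) S=19.8372: V=(p*·121.2830+(1−p*)·135.3674)/1.2=103.8794; Δ=(121.2830−135.3674)/(27.1770−13.0926)=-1.0000; B=V−Δ·S=123.7167
Node (3,1) S=41.1773: V=(p*·92.0471+(1−p*)·121.2830)/1.2=82.5394; Δ=(92.0471−121.2830)/(56.4129−27.1770)=-1.0000; B=V−Δ·S=123.7167
Node (3,2) S=85.4740: V=(p*·31.3606+(1−p*)·92.0471)/1.2=38.2426; Δ=(31.3606−92.0471)/(117.0994−56.4129)=-1.0000; B=V−Δ·S=123.7167
Node (3,3) S=177.4234: V=(p*·94.6100+(1−p*)·31.3606)/1.2=66.2215; Δ=(94.6100−31.3606)/(243.0700−117.0994)=0.5021; B=V−Δ·S=-22.8622
Node (2,0) S=30.0564: V=(p*·82.5394+(1−p*)·103.8794)/1.2=73.0408; Δ=(82.5394−103.8794)/(41.1773−19.8372)=-1.0000; B=V−Δ·S=103.0972
Node (2,1) S=62.3898: V=(p*·38.2426+(1−p*)·82.5394)/1.2=40.7074; Δ=(38.2426−82.5394)/(85.4740−41.1773)=-1.0000; B=V−Δ·S=103.0972
Node (2,2) S=129.5061: V=(p*·66.2215+(1−p*)·38.2426)/1.2=49.6019; Δ=(66.2215−38.2426)/(177.4234−85.4740)=0.3043; B=V−Δ·S=10.1951
Node (1,0) S=45.5400: V=(p*·40.7074+(1−p*)·73.0408)/1.2=40.3744; Δ=(40.7074−73.0408)/(62.3898−30.0564)=-1.0000; B=V−Δ·S=85.9144
Node (1,1) S=94.5300: V=(p*·49.6019+(1−p*)·40.7074)/1.2=39.5602; Δ=(49.6019−40.7074)/(129.5061−62.3898)=0.1325; B=V−Δ·S=27.0327
Node (0,0) S=69.0000: V=(p*·39.5602+(1−p*)·40.3744)/1.2=33.1293; Δ=(39.5602−40.3744)/(94.5300−45.5400)=-0.0166; B=V−Δ·S=34.2760
Self-financing check: at every node Δ·S+B equals the discounted successor values.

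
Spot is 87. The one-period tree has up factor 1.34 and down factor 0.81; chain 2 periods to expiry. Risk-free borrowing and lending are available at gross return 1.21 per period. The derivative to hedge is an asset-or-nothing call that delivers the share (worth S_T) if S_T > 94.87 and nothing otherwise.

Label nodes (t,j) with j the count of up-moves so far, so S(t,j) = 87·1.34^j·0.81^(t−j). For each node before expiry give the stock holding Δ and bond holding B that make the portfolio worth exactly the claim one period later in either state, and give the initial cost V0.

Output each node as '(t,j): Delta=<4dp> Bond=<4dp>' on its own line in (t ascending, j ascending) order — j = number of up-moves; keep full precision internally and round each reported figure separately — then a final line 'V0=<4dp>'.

No-arbitrage ⇒ martingale measure with p* = (R−d)/(u−d) = 0.7547.
At expiry t=2: V(2,0)=0.0000, V(2,1)=0.0000, V(2,2)=156.2172
  t=1,j=0: stock 70.4700 → up 94.4298 (V=0.0000), down 57.0807 (V=0.0000). Price 0.0000; hedge Δ=0.0000, bond B=0.0000.
  t=1,j=1: stock 116.5800 → up 156.2172 (V=156.2172), down 94.4298 (V=0.0000). Price 97.4378; hedge Δ=2.5283, bond B=-197.3116.
  t=0,j=0: stock 87.0000 → up 116.5800 (V=97.4378), down 70.4700 (V=0.0000). Price 60.7752; hedge Δ=2.1132, bond B=-123.0698.
Root portfolio cost Δ·87+B reproduces V0=60.7752.

(0,0): Delta=2.1132 Bond=-123.0698
(1,0): Delta=0.0000 Bond=0.0000
(1,1): Delta=2.5283 Bond=-197.3116
V0=60.7752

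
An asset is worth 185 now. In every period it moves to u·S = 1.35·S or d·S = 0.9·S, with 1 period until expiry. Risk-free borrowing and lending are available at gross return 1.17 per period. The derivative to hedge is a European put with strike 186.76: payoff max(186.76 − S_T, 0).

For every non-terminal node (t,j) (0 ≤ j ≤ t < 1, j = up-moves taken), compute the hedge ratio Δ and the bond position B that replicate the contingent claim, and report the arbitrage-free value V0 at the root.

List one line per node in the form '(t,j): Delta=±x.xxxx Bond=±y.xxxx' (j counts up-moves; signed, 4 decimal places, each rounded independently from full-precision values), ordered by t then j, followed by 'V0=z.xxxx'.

(0,0): Delta=-0.2434 Bond=51.9487
V0=6.9265

Risk-neutral probability p* = (R−d)/(u−d) = (1.17−0.9)/(1.35−0.9) = 0.6000.
At expiry t=1: V(1,0)=20.2600, V(1,1)=0.0000
Node (0,0) S=185.0000: V=(p*·0.0000+(1−p*)·20.2600)/1.17=6.9265; Δ=(0.0000−20.2600)/(249.7500−166.5000)=-0.2434; B=V−Δ·S=51.9487
The time-0 hedge costs 6.9265, which is the no-arbitrage price.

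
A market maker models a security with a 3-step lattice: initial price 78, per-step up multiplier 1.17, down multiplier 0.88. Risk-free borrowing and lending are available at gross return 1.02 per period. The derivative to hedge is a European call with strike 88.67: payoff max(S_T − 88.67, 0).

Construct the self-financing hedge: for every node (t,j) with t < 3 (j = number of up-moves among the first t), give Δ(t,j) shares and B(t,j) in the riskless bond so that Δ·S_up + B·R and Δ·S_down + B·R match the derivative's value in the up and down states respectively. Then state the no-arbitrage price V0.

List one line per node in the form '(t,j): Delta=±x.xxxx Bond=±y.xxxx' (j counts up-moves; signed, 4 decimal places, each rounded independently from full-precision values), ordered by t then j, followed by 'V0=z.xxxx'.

(0,0): Delta=0.4189 Bond=-27.0293
(1,0): Delta=0.1258 Bond=-7.4503
(1,1): Delta=0.6551 Bond=-49.1265
(2,0): Delta=0.0000 Bond=0.0000
(2,1): Delta=0.2272 Bond=-15.7415
(2,2): Delta=1.0000 Bond=-86.9314
V0=5.6470

No-arbitrage ⇒ martingale measure with p* = (R−d)/(u−d) = 0.4828.
At expiry t=3: V(3,0)=0.0000, V(3,1)=0.0000, V(3,2)=5.2913, V(3,3)=36.2558
(2,0): S=60.4032. Δ = (V_up−V_dn)/(S_up−S_dn) = (0.0000−0.0000)/(70.6717−53.1548) = 0.0000. V = [p*·0.0000 + (1−p*)·0.0000]/1.02 = 0.0000. B = V − Δ·S = 0.0000.
(2,1): S=80.3088. Δ = (V_up−V_dn)/(S_up−S_dn) = (5.2913−0.0000)/(93.9613−70.6717) = 0.2272. V = [p*·5.2913 + (1−p*)·0.0000]/1.02 = 2.5043. B = V − Δ·S = -15.7415.
(2,2): S=106.7742. Δ = (V_up−V_dn)/(S_up−S_dn) = (36.2558−5.2913)/(124.9258−93.9613) = 1.0000. V = [p*·36.2558 + (1−p*)·5.2913]/1.02 = 19.8428. B = V − Δ·S = -86.9314.
(1,0): S=68.6400. Δ = (V_up−V_dn)/(S_up−S_dn) = (2.5043−0.0000)/(80.3088−60.4032) = 0.1258. V = [p*·2.5043 + (1−p*)·0.0000]/1.02 = 1.1853. B = V − Δ·S = -7.4503.
(1,1): S=91.2600. Δ = (V_up−V_dn)/(S_up−S_dn) = (19.8428−2.5043)/(106.7742−80.3088) = 0.6551. V = [p*·19.8428 + (1−p*)·2.5043]/1.02 = 10.6614. B = V − Δ·S = -49.1265.
(0,0): S=78.0000. Δ = (V_up−V_dn)/(S_up−S_dn) = (10.6614−1.1853)/(91.2600−68.6400) = 0.4189. V = [p*·10.6614 + (1−p*)·1.1853]/1.02 = 5.6470. B = V − Δ·S = -27.0293.
Root portfolio cost Δ·78+B reproduces V0=5.6470.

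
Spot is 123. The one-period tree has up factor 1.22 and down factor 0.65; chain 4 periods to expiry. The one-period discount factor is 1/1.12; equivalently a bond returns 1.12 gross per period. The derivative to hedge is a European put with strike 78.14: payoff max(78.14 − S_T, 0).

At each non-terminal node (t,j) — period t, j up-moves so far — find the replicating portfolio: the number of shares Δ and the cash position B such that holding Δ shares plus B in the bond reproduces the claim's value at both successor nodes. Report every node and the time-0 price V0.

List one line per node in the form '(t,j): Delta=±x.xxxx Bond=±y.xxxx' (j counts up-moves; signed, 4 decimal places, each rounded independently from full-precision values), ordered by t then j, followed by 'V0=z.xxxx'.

(0,0): Delta=-0.0319 Bond=4.4344
(1,0): Delta=-0.2027 Bond=18.6233
(1,1): Delta=-0.0125 Bond=2.0608
(2,0): Delta=-1.0000 Bond=62.2927
(2,1): Delta=-0.1123 Bond=12.0422
(2,2): Delta=-0.0012 Bond=0.2370
(3,0): Delta=-1.0000 Bond=69.7679
(3,1): Delta=-1.0000 Bond=69.7679
(3,2): Delta=-0.0117 Bond=1.5127
(3,3): Delta=0.0000 Bond=0.0000
V0=0.5150

Since d<R<u, set p* = (R−d)/(u−d) = 0.8246; price each node as the discounted p*-expectation of its children.
Terminal payoffs: V(4,0)=56.1837, V(4,1)=36.9298, V(4,2)=0.7916, V(4,3)=0.0000, V(4,4)=0.0000
  t=3,j=0: stock 33.7789 → up 41.2102 (V=36.9298), down 21.9563 (V=56.1837). Price 35.9890; hedge Δ=-1.0000, bond B=69.7679.
  t=3,j=1: stock 63.4004 → up 77.3484 (V=0.7916), down 41.2102 (V=36.9298). Price 6.3675; hedge Δ=-1.0000, bond B=69.7679.
  t=3,j=2: stock 118.9976 → up 145.1770 (V=0.0000), down 77.3484 (V=0.7916). Price 0.1240; hedge Δ=-0.0117, bond B=1.5127.
  t=3,j=3: stock 223.3493 → up 272.4862 (V=0.0000), down 145.1770 (V=0.0000). Price 0.0000; hedge Δ=0.0000, bond B=0.0000.
  t=2,j=0: stock 51.9675 → up 63.4004 (V=6.3675), down 33.7789 (V=35.9890). Price 10.3252; hedge Δ=-1.0000, bond B=62.2927.
  t=2,j=1: stock 97.5390 → up 118.9976 (V=0.1240), down 63.4004 (V=6.3675). Price 1.0887; hedge Δ=-0.1123, bond B=12.0422.
  t=2,j=2: stock 183.0732 → up 223.3493 (V=0.0000), down 118.9976 (V=0.1240). Price 0.0194; hedge Δ=-0.0012, bond B=0.2370.
  t=1,j=0: stock 79.9500 → up 97.5390 (V=1.0887), down 51.9675 (V=10.3252). Price 2.4189; hedge Δ=-0.2027, bond B=18.6233.
  t=1,j=1: stock 150.0600 → up 183.0732 (V=0.0194), down 97.5390 (V=1.0887). Price 0.1848; hedge Δ=-0.0125, bond B=2.0608.
  t=0,j=0: stock 123.0000 → up 150.0600 (V=0.1848), down 79.9500 (V=2.4189). Price 0.5150; hedge Δ=-0.0319, bond B=4.4344.
Self-financing check: at every node Δ·S+B equals the discounted successor values.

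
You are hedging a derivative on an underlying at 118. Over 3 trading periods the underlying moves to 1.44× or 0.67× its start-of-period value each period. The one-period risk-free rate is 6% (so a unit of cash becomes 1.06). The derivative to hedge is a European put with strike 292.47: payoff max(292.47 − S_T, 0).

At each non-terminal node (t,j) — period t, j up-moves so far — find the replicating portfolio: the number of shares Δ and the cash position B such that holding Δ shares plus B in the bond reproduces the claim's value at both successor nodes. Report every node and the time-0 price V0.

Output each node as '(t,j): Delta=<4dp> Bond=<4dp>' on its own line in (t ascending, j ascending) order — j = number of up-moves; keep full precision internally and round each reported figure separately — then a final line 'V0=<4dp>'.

(0,0): Delta=-0.8495 Bond=234.3415
(1,0): Delta=-1.0000 Bond=260.2973
(1,1): Delta=-0.7813 Bond=236.8118
(2,0): Delta=-1.0000 Bond=275.9151
(2,1): Delta=-1.0000 Bond=275.9151
(2,2): Delta=-0.6822 Bond=226.7642
V0=134.0956

No-arbitrage ⇒ martingale measure with p* = (R−d)/(u−d) = 0.5065.
Terminal values V(3,·): V(3,0)=256.9800, V(3,1)=216.1929, V(3,2)=128.5312, V(3,3)=0.0000
Node (2,0) S=52.9702: V=(p*·216.1929+(1−p*)·256.9800)/1.06=222.9449; Δ=(216.1929−256.9800)/(76.2771−35.4900)=-1.0000; B=V−Δ·S=275.9151
Node (2,1) S=113.8464: V=(p*·128.5312+(1−p*)·216.1929)/1.06=162.0687; Δ=(128.5312−216.1929)/(163.9388−76.2771)=-1.0000; B=V−Δ·S=275.9151
Node (2,2) S=244.6848: V=(p*·0.0000+(1−p*)·128.5312)/1.06=59.8405; Δ=(0.0000−128.5312)/(352.3461−163.9388)=-0.6822; B=V−Δ·S=226.7642
Node (1,0) S=79.0600: V=(p*·162.0687+(1−p*)·222.9449)/1.06=181.2373; Δ=(162.0687−222.9449)/(113.8464−52.9702)=-1.0000; B=V−Δ·S=260.2973
Node (1,1) S=169.9200: V=(p*·59.8405+(1−p*)·162.0687)/1.06=104.0479; Δ=(59.8405−162.0687)/(244.6848−113.8464)=-0.7813; B=V−Δ·S=236.8118
Node (0,0) S=118.0000: V=(p*·104.0479+(1−p*)·181.2373)/1.06=134.0956; Δ=(104.0479−181.2373)/(169.9200−79.0600)=-0.8495; B=V−Δ·S=234.3415
Each (Δ,B) replicates both successor values, so the strategy is self-financing and V0 is arbitrage-free.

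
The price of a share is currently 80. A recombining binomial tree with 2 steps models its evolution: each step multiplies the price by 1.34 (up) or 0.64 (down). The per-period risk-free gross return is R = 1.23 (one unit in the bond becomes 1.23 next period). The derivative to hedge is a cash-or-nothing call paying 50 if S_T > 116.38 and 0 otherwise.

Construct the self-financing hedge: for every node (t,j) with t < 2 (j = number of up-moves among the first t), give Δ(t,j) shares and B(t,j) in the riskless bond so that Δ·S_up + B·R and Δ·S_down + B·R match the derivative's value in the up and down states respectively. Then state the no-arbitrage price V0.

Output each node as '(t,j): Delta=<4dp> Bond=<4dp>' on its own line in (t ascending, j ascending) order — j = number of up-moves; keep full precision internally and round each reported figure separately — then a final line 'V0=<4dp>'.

(0,0): Delta=0.6118 Bond=-25.4680
(1,0): Delta=0.0000 Bond=0.0000
(1,1): Delta=0.6663 Bond=-37.1661
V0=23.4784

No-arbitrage ⇒ martingale measure with p* = (R−d)/(u−d) = 0.8429.
Terminal values V(2,·): V(2,0)=0.0000, V(2,1)=0.0000, V(2,2)=50.0000
  t=1,j=0: stock 51.2000 → up 68.6080 (V=0.0000), down 32.7680 (V=0.0000). Price 0.0000; hedge Δ=0.0000, bond B=0.0000.
  t=1,j=1: stock 107.2000 → up 143.6480 (V=50.0000), down 68.6080 (V=0.0000). Price 34.2625; hedge Δ=0.6663, bond B=-37.1661.
  t=0,j=0: stock 80.0000 → up 107.2000 (V=34.2625), down 51.2000 (V=0.0000). Price 23.4784; hedge Δ=0.6118, bond B=-25.4680.
Each (Δ,B) replicates both successor values, so the strategy is self-financing and V0 is arbitrage-free.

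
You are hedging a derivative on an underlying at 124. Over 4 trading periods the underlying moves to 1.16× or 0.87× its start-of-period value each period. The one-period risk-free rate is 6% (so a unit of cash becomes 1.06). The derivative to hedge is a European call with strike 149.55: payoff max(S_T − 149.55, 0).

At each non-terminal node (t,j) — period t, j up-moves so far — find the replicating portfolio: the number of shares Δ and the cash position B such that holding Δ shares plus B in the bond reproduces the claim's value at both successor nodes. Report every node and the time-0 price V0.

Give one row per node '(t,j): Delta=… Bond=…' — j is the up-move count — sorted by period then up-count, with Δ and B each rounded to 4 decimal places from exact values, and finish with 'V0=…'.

(0,0): Delta=0.5639 Bond=-53.1935
(1,0): Delta=0.2301 Bond=-20.3696
(1,1): Delta=0.6957 Bond=-75.3406
(2,0): Delta=0.0000 Bond=0.0000
(2,1): Delta=0.3209 Bond=-32.9559
(2,2): Delta=0.8436 Bond=-104.5480
(3,0): Delta=0.0000 Bond=0.0000
(3,1): Delta=0.0000 Bond=0.0000
(3,2): Delta=0.4475 Bond=-53.3192
(3,3): Delta=1.0000 Bond=-141.0849
V0=16.7302

The replicating-portfolio and risk-neutral prices coincide; use p* = (1.06−0.87)/(1.16−0.87) = 0.6552 for the latter.
At expiry t=4: V(4,0)=0.0000, V(4,1)=0.0000, V(4,2)=0.0000, V(4,3)=18.8395, V(4,4)=74.9693
  t=3,j=0: stock 81.6544 → up 94.7191 (V=0.0000), down 71.0393 (V=0.0000). Price 0.0000; hedge Δ=0.0000, bond B=0.0000.
  t=3,j=1: stock 108.8725 → up 126.2921 (V=0.0000), down 94.7191 (V=0.0000). Price 0.0000; hedge Δ=0.0000, bond B=0.0000.
  t=3,j=2: stock 145.1633 → up 168.3895 (V=18.8395), down 126.2921 (V=0.0000). Price 11.6444; hedge Δ=0.4475, bond B=-53.3192.
  t=3,j=3: stock 193.5511 → up 224.5193 (V=74.9693), down 168.3895 (V=18.8395). Price 52.4662; hedge Δ=1.0000, bond B=-141.0849.
  t=2,j=0: stock 93.8556 → up 108.8725 (V=0.0000), down 81.6544 (V=0.0000). Price 0.0000; hedge Δ=0.0000, bond B=0.0000.
  t=2,j=1: stock 125.1408 → up 145.1633 (V=11.6444), down 108.8725 (V=0.0000). Price 7.1973; hedge Δ=0.3209, bond B=-32.9559.
  t=2,j=2: stock 166.8544 → up 193.5511 (V=52.4662), down 145.1633 (V=11.6444). Price 36.2167; hedge Δ=0.8436, bond B=-104.5480.
  t=1,j=0: stock 107.8800 → up 125.1408 (V=7.1973), down 93.8556 (V=0.0000). Price 4.4485; hedge Δ=0.2301, bond B=-20.3696.
  t=1,j=1: stock 143.8400 → up 166.8544 (V=36.2167), down 125.1408 (V=7.1973). Price 24.7264; hedge Δ=0.6957, bond B=-75.3406.
  t=0,j=0: stock 124.0000 → up 143.8400 (V=24.7264), down 107.8800 (V=4.4485). Price 16.7302; hedge Δ=0.5639, bond B=-53.1935.
Self-financing check: at every node Δ·S+B equals the discounted successor values.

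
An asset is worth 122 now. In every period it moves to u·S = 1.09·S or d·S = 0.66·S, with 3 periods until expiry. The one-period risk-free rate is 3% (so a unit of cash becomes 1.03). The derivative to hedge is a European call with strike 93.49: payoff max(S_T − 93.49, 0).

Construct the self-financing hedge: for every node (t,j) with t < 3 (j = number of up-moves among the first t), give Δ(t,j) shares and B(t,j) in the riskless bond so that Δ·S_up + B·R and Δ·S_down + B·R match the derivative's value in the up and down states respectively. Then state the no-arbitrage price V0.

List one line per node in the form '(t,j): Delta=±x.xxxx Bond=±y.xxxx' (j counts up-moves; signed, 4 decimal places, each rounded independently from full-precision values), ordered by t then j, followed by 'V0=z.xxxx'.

(0,0): Delta=0.8386 Bond=-64.0800
(1,0): Delta=0.0525 Bond=-2.7087
(1,1): Delta=0.9157 Bond=-76.2663
(2,0): Delta=0.0000 Bond=0.0000
(2,1): Delta=0.0577 Bond=-3.2423
(2,2): Delta=1.0000 Bond=-90.7670
V0=38.2244

Under the risk-neutral measure, an up-move has probability p* = (R−d)/(u−d) = 0.8605 and values discount at R = 1.03.
Terminal payoffs: V(3,0)=0.0000, V(3,1)=0.0000, V(3,2)=2.1758, V(3,3)=64.5035
Node (2,0) S=53.1432: V=(p*·0.0000+(1−p*)·0.0000)/1.03=0.0000; Δ=(0.0000−0.0000)/(57.9261−35.0745)=0.0000; B=V−Δ·S=0.0000
Node (2,1) S=87.7668: V=(p*·2.1758+(1−p*)·0.0000)/1.03=1.8177; Δ=(2.1758−0.0000)/(95.6658−57.9261)=0.0577; B=V−Δ·S=-3.2423
Node (2,2) S=144.9482: V=(p*·64.5035+(1−p*)·2.1758)/1.03=54.1812; Δ=(64.5035−2.1758)/(157.9935−95.6658)=1.0000; B=V−Δ·S=-90.7670
Node (1,0) S=80.5200: V=(p*·1.8177+(1−p*)·0.0000)/1.03=1.5185; Δ=(1.8177−0.0000)/(87.7668−53.1432)=0.0525; B=V−Δ·S=-2.7087
Node (1,1) S=132.9800: V=(p*·54.1812+(1−p*)·1.8177)/1.03=45.5094; Δ=(54.1812−1.8177)/(144.9482−87.7668)=0.9157; B=V−Δ·S=-76.2663
Node (0,0) S=122.0000: V=(p*·45.5094+(1−p*)·1.5185)/1.03=38.2244; Δ=(45.5094−1.5185)/(132.9800−80.5200)=0.8386; B=V−Δ·S=-64.0800
The time-0 hedge costs 38.2244, which is the no-arbitrage price.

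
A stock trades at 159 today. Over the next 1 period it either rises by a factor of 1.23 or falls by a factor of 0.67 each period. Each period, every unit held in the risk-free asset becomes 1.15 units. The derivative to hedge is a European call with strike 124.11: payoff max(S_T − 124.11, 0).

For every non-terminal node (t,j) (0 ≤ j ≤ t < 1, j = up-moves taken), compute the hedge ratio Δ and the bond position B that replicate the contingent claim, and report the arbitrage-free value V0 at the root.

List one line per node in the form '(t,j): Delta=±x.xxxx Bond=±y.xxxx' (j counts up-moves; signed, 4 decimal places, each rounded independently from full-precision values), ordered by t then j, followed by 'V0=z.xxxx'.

Since d<R<u, set p* = (R−d)/(u−d) = 0.8571; price each node as the discounted p*-expectation of its children.
Terminal values V(1,·): V(1,0)=0.0000, V(1,1)=71.4600
  t=0,j=0: stock 159.0000 → up 195.5700 (V=71.4600), down 106.5300 (V=0.0000). Price 53.2621; hedge Δ=0.8026, bond B=-74.3450.
Each (Δ,B) replicates both successor values, so the strategy is self-financing and V0 is arbitrage-free.

(0,0): Delta=0.8026 Bond=-74.3450
V0=53.2621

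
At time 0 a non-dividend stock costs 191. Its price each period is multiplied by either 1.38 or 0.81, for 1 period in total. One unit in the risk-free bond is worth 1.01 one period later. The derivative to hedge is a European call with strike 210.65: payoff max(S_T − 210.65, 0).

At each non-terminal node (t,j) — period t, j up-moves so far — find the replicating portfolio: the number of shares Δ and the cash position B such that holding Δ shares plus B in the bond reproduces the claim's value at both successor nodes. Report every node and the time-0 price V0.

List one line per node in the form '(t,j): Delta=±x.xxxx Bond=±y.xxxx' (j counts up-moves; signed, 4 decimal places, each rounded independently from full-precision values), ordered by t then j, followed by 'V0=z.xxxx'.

Risk-neutral probability p* = (R−d)/(u−d) = (1.01−0.81)/(1.38−0.81) = 0.3509.
Terminal payoffs: V(1,0)=0.0000, V(1,1)=52.9300
Node (0,0) S=191.0000: V=(p*·52.9300+(1−p*)·0.0000)/1.01=18.3880; Δ=(52.9300−0.0000)/(263.5800−154.7100)=0.4862; B=V−Δ·S=-74.4716
Each (Δ,B) replicates both successor values, so the strategy is self-financing and V0 is arbitrage-free.

(0,0): Delta=0.4862 Bond=-74.4716
V0=18.3880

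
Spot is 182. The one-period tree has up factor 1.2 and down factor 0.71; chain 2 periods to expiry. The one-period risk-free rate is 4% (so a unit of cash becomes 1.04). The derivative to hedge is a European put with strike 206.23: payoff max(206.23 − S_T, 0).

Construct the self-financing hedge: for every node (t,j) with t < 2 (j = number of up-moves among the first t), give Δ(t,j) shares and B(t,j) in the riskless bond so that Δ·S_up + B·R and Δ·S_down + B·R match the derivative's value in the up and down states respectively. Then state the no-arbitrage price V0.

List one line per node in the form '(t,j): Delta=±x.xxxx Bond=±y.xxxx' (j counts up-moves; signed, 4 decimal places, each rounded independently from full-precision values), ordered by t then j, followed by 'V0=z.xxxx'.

(0,0): Delta=-0.5945 Bond=140.2821
(1,0): Delta=-1.0000 Bond=198.2981
(1,1): Delta=-0.4781 Bond=120.4851
V0=32.0915

The replicating-portfolio and risk-neutral prices coincide; use p* = (1.04−0.71)/(1.2−0.71) = 0.6735 for the latter.
Terminal payoffs: V(2,0)=114.4838, V(2,1)=51.1660, V(2,2)=0.0000
  t=1,j=0: stock 129.2200 → up 155.0640 (V=51.1660), down 91.7462 (V=114.4838). Price 69.0781; hedge Δ=-1.0000, bond B=198.2981.
  t=1,j=1: stock 218.4000 → up 262.0800 (V=0.0000), down 155.0640 (V=51.1660). Price 16.0647; hedge Δ=-0.4781, bond B=120.4851.
  t=0,j=0: stock 182.0000 → up 218.4000 (V=16.0647), down 129.2200 (V=69.0781). Price 32.0915; hedge Δ=-0.5945, bond B=140.2821.
Check: Δ(0,0)·S0 + B(0,0) = 32.0915 = V0.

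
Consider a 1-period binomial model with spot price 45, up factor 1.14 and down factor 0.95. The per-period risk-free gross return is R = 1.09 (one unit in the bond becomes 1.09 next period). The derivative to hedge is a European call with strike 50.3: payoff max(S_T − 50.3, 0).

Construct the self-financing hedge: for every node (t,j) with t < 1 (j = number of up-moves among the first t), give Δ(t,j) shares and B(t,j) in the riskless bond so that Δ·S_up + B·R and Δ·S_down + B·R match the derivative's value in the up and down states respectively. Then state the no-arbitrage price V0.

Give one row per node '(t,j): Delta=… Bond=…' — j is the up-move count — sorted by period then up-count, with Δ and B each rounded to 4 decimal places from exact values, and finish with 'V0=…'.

(0,0): Delta=0.1170 Bond=-4.5872
V0=0.6760

No-arbitrage ⇒ martingale measure with p* = (R−d)/(u−d) = 0.7368.
Terminal payoffs: V(1,0)=0.0000, V(1,1)=1.0000
(0,0): S=45.0000. Δ = (V_up−V_dn)/(S_up−S_dn) = (1.0000−0.0000)/(51.3000−42.7500) = 0.1170. V = [p*·1.0000 + (1−p*)·0.0000]/1.09 = 0.6760. B = V − Δ·S = -4.5872.
Check: Δ(0,0)·S0 + B(0,0) = 0.6760 = V0.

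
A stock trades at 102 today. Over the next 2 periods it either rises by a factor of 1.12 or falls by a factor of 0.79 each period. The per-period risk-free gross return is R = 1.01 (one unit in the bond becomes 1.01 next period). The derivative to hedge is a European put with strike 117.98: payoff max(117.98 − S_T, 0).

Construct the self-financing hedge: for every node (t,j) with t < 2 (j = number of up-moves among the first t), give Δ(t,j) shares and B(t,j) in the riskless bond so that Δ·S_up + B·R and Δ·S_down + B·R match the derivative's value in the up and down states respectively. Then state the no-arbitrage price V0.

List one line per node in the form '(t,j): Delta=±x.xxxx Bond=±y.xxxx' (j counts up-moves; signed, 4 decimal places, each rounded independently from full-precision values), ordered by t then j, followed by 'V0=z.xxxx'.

Risk-neutral probability p* = (R−d)/(u−d) = (1.01−0.79)/(1.12−0.79) = 0.6667.
At expiry t=2: V(2,0)=54.3218, V(2,1)=27.7304, V(2,2)=0.0000
(1,0): S=80.5800. Δ = (V_up−V_dn)/(S_up−S_dn) = (27.7304−54.3218)/(90.2496−63.6582) = -1.0000. V = [p*·27.7304 + (1−p*)·54.3218]/1.01 = 36.2319. B = V − Δ·S = 116.8119.
(1,1): S=114.2400. Δ = (V_up−V_dn)/(S_up−S_dn) = (0.0000−27.7304)/(127.9488−90.2496) = -0.7356. V = [p*·0.0000 + (1−p*)·27.7304]/1.01 = 9.1519. B = V − Δ·S = 93.1835.
(0,0): S=102.0000. Δ = (V_up−V_dn)/(S_up−S_dn) = (9.1519−36.2319)/(114.2400−80.5800) = -0.8045. V = [p*·9.1519 + (1−p*)·36.2319]/1.01 = 17.9986. B = V − Δ·S = 100.0590.
Root portfolio cost Δ·102+B reproduces V0=17.9986.

(0,0): Delta=-0.8045 Bond=100.0590
(1,0): Delta=-1.0000 Bond=116.8119
(1,1): Delta=-0.7356 Bond=93.1835
V0=17.9986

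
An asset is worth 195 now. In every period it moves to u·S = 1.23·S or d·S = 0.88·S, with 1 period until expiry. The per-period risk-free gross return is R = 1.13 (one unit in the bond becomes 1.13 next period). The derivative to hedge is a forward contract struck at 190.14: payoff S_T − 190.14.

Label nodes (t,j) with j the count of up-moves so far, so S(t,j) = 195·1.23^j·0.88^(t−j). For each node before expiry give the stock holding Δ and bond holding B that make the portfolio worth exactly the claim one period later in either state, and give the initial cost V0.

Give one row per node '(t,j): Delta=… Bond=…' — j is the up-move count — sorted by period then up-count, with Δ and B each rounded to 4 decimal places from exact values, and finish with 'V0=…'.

The replicating-portfolio and risk-neutral prices coincide; use p* = (1.13−0.88)/(1.23−0.88) = 0.7143 for the latter.
Payoff layer (t=1): V(1,0)=-18.5400, V(1,1)=49.7100
Node (0,0) S=195.0000: V=(p*·49.7100+(1−p*)·-18.5400)/1.13=26.7345; Δ=(49.7100−-18.5400)/(239.8500−171.6000)=1.0000; B=V−Δ·S=-168.2655
Root portfolio cost Δ·195+B reproduces V0=26.7345.

(0,0): Delta=1.0000 Bond=-168.2655
V0=26.7345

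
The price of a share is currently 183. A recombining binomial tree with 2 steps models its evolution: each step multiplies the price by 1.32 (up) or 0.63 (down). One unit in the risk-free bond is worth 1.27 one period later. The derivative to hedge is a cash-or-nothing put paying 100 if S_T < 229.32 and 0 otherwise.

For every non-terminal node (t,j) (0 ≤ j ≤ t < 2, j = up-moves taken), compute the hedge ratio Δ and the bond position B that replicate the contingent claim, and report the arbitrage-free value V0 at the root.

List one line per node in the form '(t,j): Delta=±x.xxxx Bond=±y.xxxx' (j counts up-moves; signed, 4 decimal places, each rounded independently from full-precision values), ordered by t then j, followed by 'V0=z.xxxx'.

Under the risk-neutral measure, an up-move has probability p* = (R−d)/(u−d) = 0.9275 and values discount at R = 1.27.
At expiry t=2: V(2,0)=100.0000, V(2,1)=100.0000, V(2,2)=0.0000
Node (1,0) S=115.2900: V=(p*·100.0000+(1−p*)·100.0000)/1.27=78.7402; Δ=(100.0000−100.0000)/(152.1828−72.6327)=0.0000; B=V−Δ·S=78.7402
Node (1,1) S=241.5600: V=(p*·0.0000+(1−p*)·100.0000)/1.27=5.7058; Δ=(0.0000−100.0000)/(318.8592−152.1828)=-0.6000; B=V−Δ·S=150.6333
Node (0,0) S=183.0000: V=(p*·5.7058+(1−p*)·78.7402)/1.27=8.6600; Δ=(5.7058−78.7402)/(241.5600−115.2900)=-0.5784; B=V−Δ·S=114.5068
Each (Δ,B) replicates both successor values, so the strategy is self-financing and V0 is arbitrage-free.

(0,0): Delta=-0.5784 Bond=114.5068
(1,0): Delta=0.0000 Bond=78.7402
(1,1): Delta=-0.6000 Bond=150.6333
V0=8.6600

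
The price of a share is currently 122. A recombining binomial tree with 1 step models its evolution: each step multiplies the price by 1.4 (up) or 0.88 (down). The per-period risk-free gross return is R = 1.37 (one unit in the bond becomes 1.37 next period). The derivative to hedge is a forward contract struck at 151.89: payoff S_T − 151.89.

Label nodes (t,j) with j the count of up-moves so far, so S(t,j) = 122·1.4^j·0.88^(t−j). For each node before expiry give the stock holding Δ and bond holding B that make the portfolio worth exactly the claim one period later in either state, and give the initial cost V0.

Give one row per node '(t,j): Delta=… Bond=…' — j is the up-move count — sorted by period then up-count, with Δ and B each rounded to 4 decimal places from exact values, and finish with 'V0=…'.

(0,0): Delta=1.0000 Bond=-110.8686
V0=11.1314

Risk-neutral probability p* = (R−d)/(u−d) = (1.37−0.88)/(1.4−0.88) = 0.9423.
Payoff layer (t=1): V(1,0)=-44.5300, V(1,1)=18.9100
(0,0): S=122.0000. Δ = (V_up−V_dn)/(S_up−S_dn) = (18.9100−-44.5300)/(170.8000−107.3600) = 1.0000. V = [p*·18.9100 + (1−p*)·-44.5300]/1.37 = 11.1314. B = V − Δ·S = -110.8686.
Check: Δ(0,0)·S0 + B(0,0) = 11.1314 = V0.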